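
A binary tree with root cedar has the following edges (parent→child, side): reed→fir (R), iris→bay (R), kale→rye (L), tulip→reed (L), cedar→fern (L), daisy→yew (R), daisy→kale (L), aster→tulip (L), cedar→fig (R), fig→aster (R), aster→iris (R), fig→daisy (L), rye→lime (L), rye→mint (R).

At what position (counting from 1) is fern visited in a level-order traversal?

2

Level-order visits nodes level by level from the root, left to right within each level.
Level 0: cedar
Level 1: fern, fig
Level 2: daisy, aster
Level 3: kale, yew, tulip, iris
Level 4: rye, reed, bay
Level 5: lime, mint, fir
Full level-order sequence: cedar, fern, fig, daisy, aster, kale, yew, tulip, iris, rye, reed, bay, lime, mint, fir.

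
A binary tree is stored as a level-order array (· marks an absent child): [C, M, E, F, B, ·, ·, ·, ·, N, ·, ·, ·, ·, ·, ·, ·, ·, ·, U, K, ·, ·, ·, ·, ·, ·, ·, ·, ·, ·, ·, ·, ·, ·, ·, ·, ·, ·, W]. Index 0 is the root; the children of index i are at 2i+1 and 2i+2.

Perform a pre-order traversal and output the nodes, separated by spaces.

C M F B N U W K E

Pre-order visits the node, then its left subtree, then its right subtree.
Visit C.
At C: go left to M.
  Visit M.
  At M: go left to F.
    F is a leaf — visit F.
  At M: go right to B.
    Visit B.
    At B: go left to N.
      Visit N.
      At N: go left to U.
        Visit U.
        At U: go left to W.
          W is a leaf — visit W.
        At U: no right child.
      At N: go right to K.
        K is a leaf — visit K.
    At B: no right child.
At C: go right to E.
  E is a leaf — visit E.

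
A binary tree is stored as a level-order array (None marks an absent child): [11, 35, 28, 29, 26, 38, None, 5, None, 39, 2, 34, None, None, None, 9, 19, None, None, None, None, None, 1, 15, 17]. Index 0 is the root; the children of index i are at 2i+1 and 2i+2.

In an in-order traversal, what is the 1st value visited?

9

In-order visits the left subtree, then the node, then the right subtree.
At 11: go left to 35.
  At 35: go left to 29.
    At 29: go left to 5.
      At 5: go left to 9.
        9 is a leaf — visit 9.
      Visit 5.
      At 5: go right to 19.
        19 is a leaf — visit 19.
    Visit 29.
    At 29: no right child.
  Visit 35.
  At 35: go right to 26.
    At 26: go left to 39.
      39 is a leaf — visit 39.
    Visit 26.
    At 26: go right to 2.
      At 2: no left child.
      Visit 2.
      At 2: go right to 1.
        1 is a leaf — visit 1.
Visit 11.
At 11: go right to 28.
  At 28: go left to 38.
    At 38: go left to 34.
      At 34: go left to 15.
        15 is a leaf — visit 15.
      Visit 34.
      At 34: go right to 17.
        17 is a leaf — visit 17.
    Visit 38.
    At 38: no right child.
  Visit 28.
  At 28: no right child.
Full in-order sequence: 9, 5, 19, 29, 35, 39, 26, 2, 1, 11, 15, 34, 17, 38, 28.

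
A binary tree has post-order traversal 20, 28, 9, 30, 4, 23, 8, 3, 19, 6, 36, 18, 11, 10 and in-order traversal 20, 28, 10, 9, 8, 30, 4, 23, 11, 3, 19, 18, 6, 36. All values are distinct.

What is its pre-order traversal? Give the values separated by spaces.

10 28 20 11 8 9 23 4 30 18 19 3 36 6

The last element of post-order is the root; it splits in-order into left and right subtrees.
Root 10: left subtree has 2 nodes {20, 28}, right has 11 {9, 8, 30, 4, 23, 11, 3, 19, 18, 6, 36}.
  Root 28: left subtree has 1 node {20}, right has 0 { }.
  Root 11: left subtree has 5 nodes {9, 8, 30, 4, 23}, right has 5 {3, 19, 18, 6, 36}.
    Root 8: left subtree has 1 node {9}, right has 3 {30, 4, 23}.
      Root 23: left subtree has 2 nodes {30, 4}, right has 0 { }.
        Root 4: left subtree has 1 node {30}, right has 0 { }.
    Root 18: left subtree has 2 nodes {3, 19}, right has 2 {6, 36}.
      Root 19: left subtree has 1 node {3}, right has 0 { }.
      Root 36: left subtree has 1 node {6}, right has 0 { }.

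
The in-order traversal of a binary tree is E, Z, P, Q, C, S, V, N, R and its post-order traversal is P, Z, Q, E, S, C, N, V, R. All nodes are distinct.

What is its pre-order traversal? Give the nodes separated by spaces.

R V C E Q Z P S N

The last element of post-order is the root; it splits in-order into left and right subtrees.
Root R: left subtree has 8 nodes {E, Z, P, Q, C, S, V, N}, right has 0 { }.
  Root V: left subtree has 6 nodes {E, Z, P, Q, C, S}, right has 1 {N}.
    Root C: left subtree has 4 nodes {E, Z, P, Q}, right has 1 {S}.
      Root E: left subtree has 0 nodes { }, right has 3 {Z, P, Q}.
        Root Q: left subtree has 2 nodes {Z, P}, right has 0 { }.
          Root Z: left subtree has 0 nodes { }, right has 1 {P}.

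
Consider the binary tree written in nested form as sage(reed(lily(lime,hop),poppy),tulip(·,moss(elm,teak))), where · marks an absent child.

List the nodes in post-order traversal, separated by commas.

lime, hop, lily, poppy, reed, elm, teak, moss, tulip, sage

Post-order visits the left subtree, then the right subtree, then the node.
At sage: go left to reed.
  At reed: go left to lily.
    At lily: go left to lime.
      lime is a leaf — visit lime.
    At lily: go right to hop.
      hop is a leaf — visit hop.
    Visit lily.
  At reed: go right to poppy.
    poppy is a leaf — visit poppy.
  Visit reed.
At sage: go right to tulip.
  At tulip: no left child.
  At tulip: go right to moss.
    At moss: go left to elm.
      elm is a leaf — visit elm.
    At moss: go right to teak.
      teak is a leaf — visit teak.
    Visit moss.
  Visit tulip.
Visit sage.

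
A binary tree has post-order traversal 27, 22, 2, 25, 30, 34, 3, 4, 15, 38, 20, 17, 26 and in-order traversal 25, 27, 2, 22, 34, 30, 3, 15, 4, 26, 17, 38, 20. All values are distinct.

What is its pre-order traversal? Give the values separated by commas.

26, 15, 3, 34, 25, 2, 27, 22, 30, 4, 17, 20, 38

The last element of post-order is the root; it splits in-order into left and right subtrees.
Root 26: left subtree has 9 nodes {25, 27, 2, 22, 34, 30, 3, 15, 4}, right has 3 {17, 38, 20}.
  Root 15: left subtree has 7 nodes {25, 27, 2, 22, 34, 30, 3}, right has 1 {4}.
    Root 3: left subtree has 6 nodes {25, 27, 2, 22, 34, 30}, right has 0 { }.
      Root 34: left subtree has 4 nodes {25, 27, 2, 22}, right has 1 {30}.
        Root 25: left subtree has 0 nodes { }, right has 3 {27, 2, 22}.
          Root 2: left subtree has 1 node {27}, right has 1 {22}.
  Root 17: left subtree has 0 nodes { }, right has 2 {38, 20}.
    Root 20: left subtree has 1 node {38}, right has 0 { }.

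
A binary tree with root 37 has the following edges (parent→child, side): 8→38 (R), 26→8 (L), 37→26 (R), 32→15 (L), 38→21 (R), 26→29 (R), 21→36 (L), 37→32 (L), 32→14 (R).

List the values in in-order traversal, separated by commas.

In-order visits the left subtree, then the node, then the right subtree.
At 37: go left to 32.
  At 32: go left to 15.
    15 is a leaf — visit 15.
  Visit 32.
  At 32: go right to 14.
    14 is a leaf — visit 14.
Visit 37.
At 37: go right to 26.
  At 26: go left to 8.
    At 8: no left child.
    Visit 8.
    At 8: go right to 38.
      At 38: no left child.
      Visit 38.
      At 38: go right to 21.
        At 21: go left to 36.
          36 is a leaf — visit 36.
        Visit 21.
        At 21: no right child.
  Visit 26.
  At 26: go right to 29.
    29 is a leaf — visit 29.

15, 32, 14, 37, 8, 38, 36, 21, 26, 29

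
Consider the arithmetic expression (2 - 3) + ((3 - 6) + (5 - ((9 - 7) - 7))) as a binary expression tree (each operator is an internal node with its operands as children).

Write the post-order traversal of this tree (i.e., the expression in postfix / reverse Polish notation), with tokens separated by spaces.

Post-order on an expression tree gives postfix notation: for each operator, emit left operand, right operand, then the operator.

2 3 - 3 6 - 5 9 7 - 7 - - + +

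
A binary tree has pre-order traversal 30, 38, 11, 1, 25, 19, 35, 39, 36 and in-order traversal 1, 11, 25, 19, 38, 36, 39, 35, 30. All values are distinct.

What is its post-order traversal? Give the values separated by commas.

1, 19, 25, 11, 36, 39, 35, 38, 30

The first element of pre-order is the root; it splits in-order into left and right subtrees.
Root 30: left subtree has 8 nodes {1, 11, 25, 19, 38, 36, 39, 35}, right has 0 { }.
  Root 38: left subtree has 4 nodes {1, 11, 25, 19}, right has 3 {36, 39, 35}.
    Root 11: left subtree has 1 node {1}, right has 2 {25, 19}.
      Root 25: left subtree has 0 nodes { }, right has 1 {19}.
    Root 35: left subtree has 2 nodes {36, 39}, right has 0 { }.
      Root 39: left subtree has 1 node {36}, right has 0 { }.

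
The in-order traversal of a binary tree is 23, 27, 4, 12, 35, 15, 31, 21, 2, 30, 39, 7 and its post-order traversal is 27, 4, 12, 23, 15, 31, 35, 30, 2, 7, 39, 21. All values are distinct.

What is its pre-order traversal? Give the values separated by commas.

The last element of post-order is the root; it splits in-order into left and right subtrees.
Root 21: left subtree has 7 nodes {23, 27, 4, 12, 35, 15, 31}, right has 4 {2, 30, 39, 7}.
  Root 35: left subtree has 4 nodes {23, 27, 4, 12}, right has 2 {15, 31}.
    Root 23: left subtree has 0 nodes { }, right has 3 {27, 4, 12}.
      Root 12: left subtree has 2 nodes {27, 4}, right has 0 { }.
        Root 4: left subtree has 1 node {27}, right has 0 { }.
    Root 31: left subtree has 1 node {15}, right has 0 { }.
  Root 39: left subtree has 2 nodes {2, 30}, right has 1 {7}.
    Root 2: left subtree has 0 nodes { }, right has 1 {30}.

21, 35, 23, 12, 4, 27, 31, 15, 39, 2, 30, 7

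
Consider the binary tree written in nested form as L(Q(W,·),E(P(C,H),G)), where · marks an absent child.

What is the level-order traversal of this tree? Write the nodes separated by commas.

L, Q, E, W, P, G, C, H

Level-order visits nodes level by level from the root, left to right within each level.
Level 0: L
Level 1: Q, E
Level 2: W, P, G
Level 3: C, H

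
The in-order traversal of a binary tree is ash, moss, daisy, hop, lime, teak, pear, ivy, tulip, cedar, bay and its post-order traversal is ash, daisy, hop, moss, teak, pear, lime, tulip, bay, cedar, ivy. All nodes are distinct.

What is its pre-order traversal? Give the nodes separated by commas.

The last element of post-order is the root; it splits in-order into left and right subtrees.
Root ivy: left subtree has 7 nodes {ash, moss, daisy, hop, lime, teak, pear}, right has 3 {tulip, cedar, bay}.
  Root lime: left subtree has 4 nodes {ash, moss, daisy, hop}, right has 2 {teak, pear}.
    Root moss: left subtree has 1 node {ash}, right has 2 {daisy, hop}.
      Root hop: left subtree has 1 node {daisy}, right has 0 { }.
    Root pear: left subtree has 1 node {teak}, right has 0 { }.
  Root cedar: left subtree has 1 node {tulip}, right has 1 {bay}.

ivy, lime, moss, ash, hop, daisy, pear, teak, cedar, tulip, bay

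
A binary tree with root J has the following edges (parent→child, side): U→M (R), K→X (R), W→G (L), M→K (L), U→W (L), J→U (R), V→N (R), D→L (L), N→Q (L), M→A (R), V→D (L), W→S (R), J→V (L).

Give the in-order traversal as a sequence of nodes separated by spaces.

In-order visits the left subtree, then the node, then the right subtree.
At J: go left to V.
  At V: go left to D.
    At D: go left to L.
      L is a leaf — visit L.
    Visit D.
    At D: no right child.
  Visit V.
  At V: go right to N.
    At N: go left to Q.
      Q is a leaf — visit Q.
    Visit N.
    At N: no right child.
Visit J.
At J: go right to U.
  At U: go left to W.
    At W: go left to G.
      G is a leaf — visit G.
    Visit W.
    At W: go right to S.
      S is a leaf — visit S.
  Visit U.
  At U: go right to M.
    At M: go left to K.
      At K: no left child.
      Visit K.
      At K: go right to X.
        X is a leaf — visit X.
    Visit M.
    At M: go right to A.
      A is a leaf — visit A.

L D V Q N J G W S U K X M A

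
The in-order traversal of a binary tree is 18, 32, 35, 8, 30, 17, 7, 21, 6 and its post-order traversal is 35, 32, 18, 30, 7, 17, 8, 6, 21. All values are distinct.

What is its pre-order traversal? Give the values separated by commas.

The last element of post-order is the root; it splits in-order into left and right subtrees.
Root 21: left subtree has 7 nodes {18, 32, 35, 8, 30, 17, 7}, right has 1 {6}.
  Root 8: left subtree has 3 nodes {18, 32, 35}, right has 3 {30, 17, 7}.
    Root 18: left subtree has 0 nodes { }, right has 2 {32, 35}.
      Root 32: left subtree has 0 nodes { }, right has 1 {35}.
    Root 17: left subtree has 1 node {30}, right has 1 {7}.

21, 8, 18, 32, 35, 17, 30, 7, 6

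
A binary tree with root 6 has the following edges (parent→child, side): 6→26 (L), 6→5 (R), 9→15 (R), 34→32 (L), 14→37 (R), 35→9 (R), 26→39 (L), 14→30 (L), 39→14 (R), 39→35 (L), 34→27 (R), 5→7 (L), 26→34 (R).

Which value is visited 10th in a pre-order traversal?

34

Pre-order visits the node, then its left subtree, then its right subtree.
Visit 6.
At 6: go left to 26.
  Visit 26.
  At 26: go left to 39.
    Visit 39.
    At 39: go left to 35.
      Visit 35.
      At 35: no left child.
      At 35: go right to 9.
        Visit 9.
        At 9: no left child.
        At 9: go right to 15.
          15 is a leaf — visit 15.
    At 39: go right to 14.
      Visit 14.
      At 14: go left to 30.
        30 is a leaf — visit 30.
      At 14: go right to 37.
        37 is a leaf — visit 37.
  At 26: go right to 34.
    Visit 34.
    At 34: go left to 32.
      32 is a leaf — visit 32.
    At 34: go right to 27.
      27 is a leaf — visit 27.
At 6: go right to 5.
  Visit 5.
  At 5: go left to 7.
    7 is a leaf — visit 7.
  At 5: no right child.
Full pre-order sequence: 6, 26, 39, 35, 9, 15, 14, 30, 37, 34, 32, 27, 5, 7.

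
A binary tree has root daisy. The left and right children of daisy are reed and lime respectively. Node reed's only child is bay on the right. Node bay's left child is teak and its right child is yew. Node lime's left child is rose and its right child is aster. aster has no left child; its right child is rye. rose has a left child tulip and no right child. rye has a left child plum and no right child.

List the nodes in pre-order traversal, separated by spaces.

Pre-order visits the node, then its left subtree, then its right subtree.
Visit daisy.
At daisy: go left to reed.
  Visit reed.
  At reed: no left child.
  At reed: go right to bay.
    Visit bay.
    At bay: go left to teak.
      teak is a leaf — visit teak.
    At bay: go right to yew.
      yew is a leaf — visit yew.
At daisy: go right to lime.
  Visit lime.
  At lime: go left to rose.
    Visit rose.
    At rose: go left to tulip.
      tulip is a leaf — visit tulip.
    At rose: no right child.
  At lime: go right to aster.
    Visit aster.
    At aster: no left child.
    At aster: go right to rye.
      Visit rye.
      At rye: go left to plum.
        plum is a leaf — visit plum.
      At rye: no right child.

daisy reed bay teak yew lime rose tulip aster rye plum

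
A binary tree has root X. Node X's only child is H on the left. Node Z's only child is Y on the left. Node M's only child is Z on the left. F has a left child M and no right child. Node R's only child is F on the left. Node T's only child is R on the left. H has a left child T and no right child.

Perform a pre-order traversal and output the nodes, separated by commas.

Pre-order visits the node, then its left subtree, then its right subtree.
Visit X.
At X: go left to H.
  Visit H.
  At H: go left to T.
    Visit T.
    At T: go left to R.
      Visit R.
      At R: go left to F.
        Visit F.
        At F: go left to M.
          Visit M.
          At M: go left to Z.
            Visit Z.
            At Z: go left to Y.
              Y is a leaf — visit Y.
            At Z: no right child.
          At M: no right child.
        At F: no right child.
      At R: no right child.
    At T: no right child.
  At H: no right child.
At X: no right child.

X, H, T, R, F, M, Z, Y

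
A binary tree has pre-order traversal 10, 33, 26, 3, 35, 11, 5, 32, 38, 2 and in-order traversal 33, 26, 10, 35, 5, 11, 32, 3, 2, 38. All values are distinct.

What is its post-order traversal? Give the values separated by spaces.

The first element of pre-order is the root; it splits in-order into left and right subtrees.
Root 10: left subtree has 2 nodes {33, 26}, right has 7 {35, 5, 11, 32, 3, 2, 38}.
  Root 33: left subtree has 0 nodes { }, right has 1 {26}.
  Root 3: left subtree has 4 nodes {35, 5, 11, 32}, right has 2 {2, 38}.
    Root 35: left subtree has 0 nodes { }, right has 3 {5, 11, 32}.
      Root 11: left subtree has 1 node {5}, right has 1 {32}.
    Root 38: left subtree has 1 node {2}, right has 0 { }.

26 33 5 32 11 35 2 38 3 10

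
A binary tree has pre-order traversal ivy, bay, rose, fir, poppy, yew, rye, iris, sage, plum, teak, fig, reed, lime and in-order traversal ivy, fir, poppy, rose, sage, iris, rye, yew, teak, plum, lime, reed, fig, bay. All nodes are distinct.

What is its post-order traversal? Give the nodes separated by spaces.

poppy fir sage iris rye teak lime reed fig plum yew rose bay ivy

The first element of pre-order is the root; it splits in-order into left and right subtrees.
Root ivy: left subtree has 0 nodes { }, right has 13 {fir, poppy, rose, sage, iris, rye, yew, teak, plum, lime, reed, fig, bay}.
  Root bay: left subtree has 12 nodes {fir, poppy, rose, sage, iris, rye, yew, teak, plum, lime, reed, fig}, right has 0 { }.
    Root rose: left subtree has 2 nodes {fir, poppy}, right has 9 {sage, iris, rye, yew, teak, plum, lime, reed, fig}.
      Root fir: left subtree has 0 nodes { }, right has 1 {poppy}.
      Root yew: left subtree has 3 nodes {sage, iris, rye}, right has 5 {teak, plum, lime, reed, fig}.
        Root rye: left subtree has 2 nodes {sage, iris}, right has 0 { }.
          Root iris: left subtree has 1 node {sage}, right has 0 { }.
        Root plum: left subtree has 1 node {teak}, right has 3 {lime, reed, fig}.
          Root fig: left subtree has 2 nodes {lime, reed}, right has 0 { }.
            Root reed: left subtree has 1 node {lime}, right has 0 { }.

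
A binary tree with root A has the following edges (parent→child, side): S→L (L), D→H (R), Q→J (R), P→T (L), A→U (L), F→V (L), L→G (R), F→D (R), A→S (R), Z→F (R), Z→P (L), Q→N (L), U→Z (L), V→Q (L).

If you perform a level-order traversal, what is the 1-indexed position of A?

Level-order visits nodes level by level from the root, left to right within each level.
Level 0: A
Level 1: U, S
Level 2: Z, L
Level 3: P, F, G
Level 4: T, V, D
Level 5: Q, H
Level 6: N, J
Full level-order sequence: A, U, S, Z, L, P, F, G, T, V, D, Q, H, N, J.

1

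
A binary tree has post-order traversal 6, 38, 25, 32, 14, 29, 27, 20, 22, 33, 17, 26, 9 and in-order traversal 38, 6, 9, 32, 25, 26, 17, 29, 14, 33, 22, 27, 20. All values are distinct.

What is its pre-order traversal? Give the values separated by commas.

9, 38, 6, 26, 32, 25, 17, 33, 29, 14, 22, 20, 27

The last element of post-order is the root; it splits in-order into left and right subtrees.
Root 9: left subtree has 2 nodes {38, 6}, right has 10 {32, 25, 26, 17, 29, 14, 33, 22, 27, 20}.
  Root 38: left subtree has 0 nodes { }, right has 1 {6}.
  Root 26: left subtree has 2 nodes {32, 25}, right has 7 {17, 29, 14, 33, 22, 27, 20}.
    Root 32: left subtree has 0 nodes { }, right has 1 {25}.
    Root 17: left subtree has 0 nodes { }, right has 6 {29, 14, 33, 22, 27, 20}.
      Root 33: left subtree has 2 nodes {29, 14}, right has 3 {22, 27, 20}.
        Root 29: left subtree has 0 nodes { }, right has 1 {14}.
        Root 22: left subtree has 0 nodes { }, right has 2 {27, 20}.
          Root 20: left subtree has 1 node {27}, right has 0 { }.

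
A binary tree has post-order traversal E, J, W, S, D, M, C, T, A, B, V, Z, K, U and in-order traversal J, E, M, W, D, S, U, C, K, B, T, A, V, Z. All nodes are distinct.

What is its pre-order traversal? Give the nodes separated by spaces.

U M J E D W S K C Z V B A T

The last element of post-order is the root; it splits in-order into left and right subtrees.
Root U: left subtree has 6 nodes {J, E, M, W, D, S}, right has 7 {C, K, B, T, A, V, Z}.
  Root M: left subtree has 2 nodes {J, E}, right has 3 {W, D, S}.
    Root J: left subtree has 0 nodes { }, right has 1 {E}.
    Root D: left subtree has 1 node {W}, right has 1 {S}.
  Root K: left subtree has 1 node {C}, right has 5 {B, T, A, V, Z}.
    Root Z: left subtree has 4 nodes {B, T, A, V}, right has 0 { }.
      Root V: left subtree has 3 nodes {B, T, A}, right has 0 { }.
        Root B: left subtree has 0 nodes { }, right has 2 {T, A}.
          Root A: left subtree has 1 node {T}, right has 0 { }.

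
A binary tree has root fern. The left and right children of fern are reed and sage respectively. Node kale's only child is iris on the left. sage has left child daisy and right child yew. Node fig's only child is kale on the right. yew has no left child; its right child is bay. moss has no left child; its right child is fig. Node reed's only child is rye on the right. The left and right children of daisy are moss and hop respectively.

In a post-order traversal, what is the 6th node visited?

moss

Post-order visits the left subtree, then the right subtree, then the node.
At fern: go left to reed.
  At reed: no left child.
  At reed: go right to rye.
    rye is a leaf — visit rye.
  Visit reed.
At fern: go right to sage.
  At sage: go left to daisy.
    At daisy: go left to moss.
      At moss: no left child.
      At moss: go right to fig.
        At fig: no left child.
        At fig: go right to kale.
          At kale: go left to iris.
            iris is a leaf — visit iris.
          At kale: no right child.
          Visit kale.
        Visit fig.
      Visit moss.
    At daisy: go right to hop.
      hop is a leaf — visit hop.
    Visit daisy.
  At sage: go right to yew.
    At yew: no left child.
    At yew: go right to bay.
      bay is a leaf — visit bay.
    Visit yew.
  Visit sage.
Visit fern.
Full post-order sequence: rye, reed, iris, kale, fig, moss, hop, daisy, bay, yew, sage, fern.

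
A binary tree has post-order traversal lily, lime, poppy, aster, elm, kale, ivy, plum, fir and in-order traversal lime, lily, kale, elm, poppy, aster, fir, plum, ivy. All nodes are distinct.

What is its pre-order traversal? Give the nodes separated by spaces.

fir kale lime lily elm aster poppy plum ivy

The last element of post-order is the root; it splits in-order into left and right subtrees.
Root fir: left subtree has 6 nodes {lime, lily, kale, elm, poppy, aster}, right has 2 {plum, ivy}.
  Root kale: left subtree has 2 nodes {lime, lily}, right has 3 {elm, poppy, aster}.
    Root lime: left subtree has 0 nodes { }, right has 1 {lily}.
    Root elm: left subtree has 0 nodes { }, right has 2 {poppy, aster}.
      Root aster: left subtree has 1 node {poppy}, right has 0 { }.
  Root plum: left subtree has 0 nodes { }, right has 1 {ivy}.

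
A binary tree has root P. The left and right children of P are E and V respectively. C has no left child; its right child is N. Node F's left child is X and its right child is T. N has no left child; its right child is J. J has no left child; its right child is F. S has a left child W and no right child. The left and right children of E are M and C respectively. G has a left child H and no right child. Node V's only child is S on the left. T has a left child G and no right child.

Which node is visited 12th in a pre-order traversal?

Pre-order visits the node, then its left subtree, then its right subtree.
Visit P.
At P: go left to E.
  Visit E.
  At E: go left to M.
    M is a leaf — visit M.
  At E: go right to C.
    Visit C.
    At C: no left child.
    At C: go right to N.
      Visit N.
      At N: no left child.
      At N: go right to J.
        Visit J.
        At J: no left child.
        At J: go right to F.
          Visit F.
          At F: go left to X.
            X is a leaf — visit X.
          At F: go right to T.
            Visit T.
            At T: go left to G.
              Visit G.
              At G: go left to H.
                H is a leaf — visit H.
              At G: no right child.
            At T: no right child.
At P: go right to V.
  Visit V.
  At V: go left to S.
    Visit S.
    At S: go left to W.
      W is a leaf — visit W.
    At S: no right child.
  At V: no right child.
Full pre-order sequence: P, E, M, C, N, J, F, X, T, G, H, V, S, W.

V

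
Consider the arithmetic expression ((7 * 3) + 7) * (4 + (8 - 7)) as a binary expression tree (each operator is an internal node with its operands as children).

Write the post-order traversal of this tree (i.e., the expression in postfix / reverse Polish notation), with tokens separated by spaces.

Post-order on an expression tree gives postfix notation: for each operator, emit left operand, right operand, then the operator.

7 3 * 7 + 4 8 7 - + *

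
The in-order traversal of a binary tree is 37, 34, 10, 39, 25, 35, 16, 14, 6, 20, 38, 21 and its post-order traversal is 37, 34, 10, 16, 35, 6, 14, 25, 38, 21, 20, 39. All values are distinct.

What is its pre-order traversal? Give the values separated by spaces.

39 10 34 37 20 25 14 35 16 6 21 38

The last element of post-order is the root; it splits in-order into left and right subtrees.
Root 39: left subtree has 3 nodes {37, 34, 10}, right has 8 {25, 35, 16, 14, 6, 20, 38, 21}.
  Root 10: left subtree has 2 nodes {37, 34}, right has 0 { }.
    Root 34: left subtree has 1 node {37}, right has 0 { }.
  Root 20: left subtree has 5 nodes {25, 35, 16, 14, 6}, right has 2 {38, 21}.
    Root 25: left subtree has 0 nodes { }, right has 4 {35, 16, 14, 6}.
      Root 14: left subtree has 2 nodes {35, 16}, right has 1 {6}.
        Root 35: left subtree has 0 nodes { }, right has 1 {16}.
    Root 21: left subtree has 1 node {38}, right has 0 { }.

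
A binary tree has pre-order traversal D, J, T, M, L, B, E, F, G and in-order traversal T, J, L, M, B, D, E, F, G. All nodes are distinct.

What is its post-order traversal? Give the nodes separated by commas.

The first element of pre-order is the root; it splits in-order into left and right subtrees.
Root D: left subtree has 5 nodes {T, J, L, M, B}, right has 3 {E, F, G}.
  Root J: left subtree has 1 node {T}, right has 3 {L, M, B}.
    Root M: left subtree has 1 node {L}, right has 1 {B}.
  Root E: left subtree has 0 nodes { }, right has 2 {F, G}.
    Root F: left subtree has 0 nodes { }, right has 1 {G}.

T, L, B, M, J, G, F, E, D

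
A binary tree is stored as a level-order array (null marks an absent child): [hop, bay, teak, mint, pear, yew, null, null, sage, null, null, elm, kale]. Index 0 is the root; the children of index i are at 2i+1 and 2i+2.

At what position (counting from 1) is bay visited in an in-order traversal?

3

In-order visits the left subtree, then the node, then the right subtree.
At hop: go left to bay.
  At bay: go left to mint.
    At mint: no left child.
    Visit mint.
    At mint: go right to sage.
      sage is a leaf — visit sage.
  Visit bay.
  At bay: go right to pear.
    pear is a leaf — visit pear.
Visit hop.
At hop: go right to teak.
  At teak: go left to yew.
    At yew: go left to elm.
      elm is a leaf — visit elm.
    Visit yew.
    At yew: go right to kale.
      kale is a leaf — visit kale.
  Visit teak.
  At teak: no right child.
Full in-order sequence: mint, sage, bay, pear, hop, elm, yew, kale, teak.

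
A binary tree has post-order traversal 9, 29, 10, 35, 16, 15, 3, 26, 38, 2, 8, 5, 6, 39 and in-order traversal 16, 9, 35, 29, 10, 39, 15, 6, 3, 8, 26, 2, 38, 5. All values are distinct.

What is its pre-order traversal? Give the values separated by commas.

The last element of post-order is the root; it splits in-order into left and right subtrees.
Root 39: left subtree has 5 nodes {16, 9, 35, 29, 10}, right has 8 {15, 6, 3, 8, 26, 2, 38, 5}.
  Root 16: left subtree has 0 nodes { }, right has 4 {9, 35, 29, 10}.
    Root 35: left subtree has 1 node {9}, right has 2 {29, 10}.
      Root 10: left subtree has 1 node {29}, right has 0 { }.
  Root 6: left subtree has 1 node {15}, right has 6 {3, 8, 26, 2, 38, 5}.
    Root 5: left subtree has 5 nodes {3, 8, 26, 2, 38}, right has 0 { }.
      Root 8: left subtree has 1 node {3}, right has 3 {26, 2, 38}.
        Root 2: left subtree has 1 node {26}, right has 1 {38}.

39, 16, 35, 9, 10, 29, 6, 15, 5, 8, 3, 2, 26, 38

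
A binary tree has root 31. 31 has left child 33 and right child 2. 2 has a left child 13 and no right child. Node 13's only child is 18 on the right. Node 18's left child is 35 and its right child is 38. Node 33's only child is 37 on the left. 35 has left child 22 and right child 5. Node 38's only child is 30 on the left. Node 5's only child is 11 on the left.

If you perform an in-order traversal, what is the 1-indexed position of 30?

10

In-order visits the left subtree, then the node, then the right subtree.
At 31: go left to 33.
  At 33: go left to 37.
    37 is a leaf — visit 37.
  Visit 33.
  At 33: no right child.
Visit 31.
At 31: go right to 2.
  At 2: go left to 13.
    At 13: no left child.
    Visit 13.
    At 13: go right to 18.
      At 18: go left to 35.
        At 35: go left to 22.
          22 is a leaf — visit 22.
        Visit 35.
        At 35: go right to 5.
          At 5: go left to 11.
            11 is a leaf — visit 11.
          Visit 5.
          At 5: no right child.
      Visit 18.
      At 18: go right to 38.
        At 38: go left to 30.
          30 is a leaf — visit 30.
        Visit 38.
        At 38: no right child.
  Visit 2.
  At 2: no right child.
Full in-order sequence: 37, 33, 31, 13, 22, 35, 11, 5, 18, 30, 38, 2.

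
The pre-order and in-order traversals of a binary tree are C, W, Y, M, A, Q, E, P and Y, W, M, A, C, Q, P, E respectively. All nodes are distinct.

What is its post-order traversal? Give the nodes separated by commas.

Y, A, M, W, P, E, Q, C

The first element of pre-order is the root; it splits in-order into left and right subtrees.
Root C: left subtree has 4 nodes {Y, W, M, A}, right has 3 {Q, P, E}.
  Root W: left subtree has 1 node {Y}, right has 2 {M, A}.
    Root M: left subtree has 0 nodes { }, right has 1 {A}.
  Root Q: left subtree has 0 nodes { }, right has 2 {P, E}.
    Root E: left subtree has 1 node {P}, right has 0 { }.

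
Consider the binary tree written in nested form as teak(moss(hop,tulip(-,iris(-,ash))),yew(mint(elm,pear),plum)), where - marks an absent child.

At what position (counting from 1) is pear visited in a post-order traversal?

7

Post-order visits the left subtree, then the right subtree, then the node.
At teak: go left to moss.
  At moss: go left to hop.
    hop is a leaf — visit hop.
  At moss: go right to tulip.
    At tulip: no left child.
    At tulip: go right to iris.
      At iris: no left child.
      At iris: go right to ash.
        ash is a leaf — visit ash.
      Visit iris.
    Visit tulip.
  Visit moss.
At teak: go right to yew.
  At yew: go left to mint.
    At mint: go left to elm.
      elm is a leaf — visit elm.
    At mint: go right to pear.
      pear is a leaf — visit pear.
    Visit mint.
  At yew: go right to plum.
    plum is a leaf — visit plum.
  Visit yew.
Visit teak.
Full post-order sequence: hop, ash, iris, tulip, moss, elm, pear, mint, plum, yew, teak.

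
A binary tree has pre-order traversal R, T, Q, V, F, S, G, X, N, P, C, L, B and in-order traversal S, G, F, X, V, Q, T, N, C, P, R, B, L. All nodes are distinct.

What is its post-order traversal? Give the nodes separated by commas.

G, S, X, F, V, Q, C, P, N, T, B, L, R

The first element of pre-order is the root; it splits in-order into left and right subtrees.
Root R: left subtree has 10 nodes {S, G, F, X, V, Q, T, N, C, P}, right has 2 {B, L}.
  Root T: left subtree has 6 nodes {S, G, F, X, V, Q}, right has 3 {N, C, P}.
    Root Q: left subtree has 5 nodes {S, G, F, X, V}, right has 0 { }.
      Root V: left subtree has 4 nodes {S, G, F, X}, right has 0 { }.
        Root F: left subtree has 2 nodes {S, G}, right has 1 {X}.
          Root S: left subtree has 0 nodes { }, right has 1 {G}.
    Root N: left subtree has 0 nodes { }, right has 2 {C, P}.
      Root P: left subtree has 1 node {C}, right has 0 { }.
  Root L: left subtree has 1 node {B}, right has 0 { }.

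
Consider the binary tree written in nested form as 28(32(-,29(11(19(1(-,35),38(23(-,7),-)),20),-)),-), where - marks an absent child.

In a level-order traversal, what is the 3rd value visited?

29

Level-order visits nodes level by level from the root, left to right within each level.
Level 0: 28
Level 1: 32
Level 2: 29
Level 3: 11
Level 4: 19, 20
Level 5: 1, 38
Level 6: 35, 23
Level 7: 7
Full level-order sequence: 28, 32, 29, 11, 19, 20, 1, 38, 35, 23, 7.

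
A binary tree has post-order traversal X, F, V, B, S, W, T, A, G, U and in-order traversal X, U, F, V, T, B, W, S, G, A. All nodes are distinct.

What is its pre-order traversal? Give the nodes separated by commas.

The last element of post-order is the root; it splits in-order into left and right subtrees.
Root U: left subtree has 1 node {X}, right has 8 {F, V, T, B, W, S, G, A}.
  Root G: left subtree has 6 nodes {F, V, T, B, W, S}, right has 1 {A}.
    Root T: left subtree has 2 nodes {F, V}, right has 3 {B, W, S}.
      Root V: left subtree has 1 node {F}, right has 0 { }.
      Root W: left subtree has 1 node {B}, right has 1 {S}.

U, X, G, T, V, F, W, B, S, A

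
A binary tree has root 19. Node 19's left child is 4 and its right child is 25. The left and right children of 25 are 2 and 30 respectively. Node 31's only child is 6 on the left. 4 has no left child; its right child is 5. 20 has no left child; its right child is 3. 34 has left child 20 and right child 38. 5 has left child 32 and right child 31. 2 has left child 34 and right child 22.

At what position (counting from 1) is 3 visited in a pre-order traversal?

11

Pre-order visits the node, then its left subtree, then its right subtree.
Visit 19.
At 19: go left to 4.
  Visit 4.
  At 4: no left child.
  At 4: go right to 5.
    Visit 5.
    At 5: go left to 32.
      32 is a leaf — visit 32.
    At 5: go right to 31.
      Visit 31.
      At 31: go left to 6.
        6 is a leaf — visit 6.
      At 31: no right child.
At 19: go right to 25.
  Visit 25.
  At 25: go left to 2.
    Visit 2.
    At 2: go left to 34.
      Visit 34.
      At 34: go left to 20.
        Visit 20.
        At 20: no left child.
        At 20: go right to 3.
          3 is a leaf — visit 3.
      At 34: go right to 38.
        38 is a leaf — visit 38.
    At 2: go right to 22.
      22 is a leaf — visit 22.
  At 25: go right to 30.
    30 is a leaf — visit 30.
Full pre-order sequence: 19, 4, 5, 32, 31, 6, 25, 2, 34, 20, 3, 38, 22, 30.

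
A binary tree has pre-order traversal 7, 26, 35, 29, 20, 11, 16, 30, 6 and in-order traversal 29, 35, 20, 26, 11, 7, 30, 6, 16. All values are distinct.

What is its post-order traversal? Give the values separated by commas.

29, 20, 35, 11, 26, 6, 30, 16, 7

The first element of pre-order is the root; it splits in-order into left and right subtrees.
Root 7: left subtree has 5 nodes {29, 35, 20, 26, 11}, right has 3 {30, 6, 16}.
  Root 26: left subtree has 3 nodes {29, 35, 20}, right has 1 {11}.
    Root 35: left subtree has 1 node {29}, right has 1 {20}.
  Root 16: left subtree has 2 nodes {30, 6}, right has 0 { }.
    Root 30: left subtree has 0 nodes { }, right has 1 {6}.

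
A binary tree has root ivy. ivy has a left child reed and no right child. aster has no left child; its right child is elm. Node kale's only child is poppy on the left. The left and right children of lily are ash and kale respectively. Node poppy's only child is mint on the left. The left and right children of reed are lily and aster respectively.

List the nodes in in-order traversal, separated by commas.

ash, lily, mint, poppy, kale, reed, aster, elm, ivy

In-order visits the left subtree, then the node, then the right subtree.
At ivy: go left to reed.
  At reed: go left to lily.
    At lily: go left to ash.
      ash is a leaf — visit ash.
    Visit lily.
    At lily: go right to kale.
      At kale: go left to poppy.
        At poppy: go left to mint.
          mint is a leaf — visit mint.
        Visit poppy.
        At poppy: no right child.
      Visit kale.
      At kale: no right child.
  Visit reed.
  At reed: go right to aster.
    At aster: no left child.
    Visit aster.
    At aster: go right to elm.
      elm is a leaf — visit elm.
Visit ivy.
At ivy: no right child.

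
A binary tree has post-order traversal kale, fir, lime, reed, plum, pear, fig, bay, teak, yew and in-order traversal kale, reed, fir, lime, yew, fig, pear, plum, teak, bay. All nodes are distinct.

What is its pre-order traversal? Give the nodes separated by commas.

yew, reed, kale, lime, fir, teak, fig, pear, plum, bay

The last element of post-order is the root; it splits in-order into left and right subtrees.
Root yew: left subtree has 4 nodes {kale, reed, fir, lime}, right has 5 {fig, pear, plum, teak, bay}.
  Root reed: left subtree has 1 node {kale}, right has 2 {fir, lime}.
    Root lime: left subtree has 1 node {fir}, right has 0 { }.
  Root teak: left subtree has 3 nodes {fig, pear, plum}, right has 1 {bay}.
    Root fig: left subtree has 0 nodes { }, right has 2 {pear, plum}.
      Root pear: left subtree has 0 nodes { }, right has 1 {plum}.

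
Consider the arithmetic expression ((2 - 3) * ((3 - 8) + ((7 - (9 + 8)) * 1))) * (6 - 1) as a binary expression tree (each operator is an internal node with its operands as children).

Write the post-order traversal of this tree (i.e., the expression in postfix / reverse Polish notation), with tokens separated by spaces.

Post-order on an expression tree gives postfix notation: for each operator, emit left operand, right operand, then the operator.

2 3 - 3 8 - 7 9 8 + - 1 * + * 6 1 - *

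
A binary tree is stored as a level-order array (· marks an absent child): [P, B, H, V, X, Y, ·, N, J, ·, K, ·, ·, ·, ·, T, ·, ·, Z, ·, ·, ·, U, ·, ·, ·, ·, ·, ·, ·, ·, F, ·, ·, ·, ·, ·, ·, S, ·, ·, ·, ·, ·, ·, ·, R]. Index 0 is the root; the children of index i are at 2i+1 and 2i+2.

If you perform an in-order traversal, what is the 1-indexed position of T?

2

In-order visits the left subtree, then the node, then the right subtree.
At P: go left to B.
  At B: go left to V.
    At V: go left to N.
      At N: go left to T.
        At T: go left to F.
          F is a leaf — visit F.
        Visit T.
        At T: no right child.
      Visit N.
      At N: no right child.
    Visit V.
    At V: go right to J.
      At J: no left child.
      Visit J.
      At J: go right to Z.
        At Z: no left child.
        Visit Z.
        At Z: go right to S.
          S is a leaf — visit S.
  Visit B.
  At B: go right to X.
    At X: no left child.
    Visit X.
    At X: go right to K.
      At K: no left child.
      Visit K.
      At K: go right to U.
        At U: no left child.
        Visit U.
        At U: go right to R.
          R is a leaf — visit R.
Visit P.
At P: go right to H.
  At H: go left to Y.
    Y is a leaf — visit Y.
  Visit H.
  At H: no right child.
Full in-order sequence: F, T, N, V, J, Z, S, B, X, K, U, R, P, Y, H.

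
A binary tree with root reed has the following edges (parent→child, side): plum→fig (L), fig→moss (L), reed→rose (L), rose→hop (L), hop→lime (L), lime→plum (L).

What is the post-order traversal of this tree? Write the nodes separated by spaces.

moss fig plum lime hop rose reed

Post-order visits the left subtree, then the right subtree, then the node.
At reed: go left to rose.
  At rose: go left to hop.
    At hop: go left to lime.
      At lime: go left to plum.
        At plum: go left to fig.
          At fig: go left to moss.
            moss is a leaf — visit moss.
          At fig: no right child.
          Visit fig.
        At plum: no right child.
        Visit plum.
      At lime: no right child.
      Visit lime.
    At hop: no right child.
    Visit hop.
  At rose: no right child.
  Visit rose.
At reed: no right child.
Visit reed.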